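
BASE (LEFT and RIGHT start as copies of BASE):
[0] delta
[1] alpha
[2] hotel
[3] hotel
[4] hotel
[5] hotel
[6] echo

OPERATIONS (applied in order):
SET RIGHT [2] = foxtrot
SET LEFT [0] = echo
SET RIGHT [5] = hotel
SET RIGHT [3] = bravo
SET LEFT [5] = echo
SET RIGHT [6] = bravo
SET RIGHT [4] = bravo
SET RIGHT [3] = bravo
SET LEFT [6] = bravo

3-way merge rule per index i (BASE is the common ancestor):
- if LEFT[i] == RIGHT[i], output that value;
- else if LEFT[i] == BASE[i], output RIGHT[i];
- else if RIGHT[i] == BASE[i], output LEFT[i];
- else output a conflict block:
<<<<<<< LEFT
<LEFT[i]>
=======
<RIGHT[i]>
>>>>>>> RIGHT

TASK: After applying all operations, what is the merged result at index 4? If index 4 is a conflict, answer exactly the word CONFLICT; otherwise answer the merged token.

Final LEFT:  [echo, alpha, hotel, hotel, hotel, echo, bravo]
Final RIGHT: [delta, alpha, foxtrot, bravo, bravo, hotel, bravo]
i=0: L=echo, R=delta=BASE -> take LEFT -> echo
i=1: L=alpha R=alpha -> agree -> alpha
i=2: L=hotel=BASE, R=foxtrot -> take RIGHT -> foxtrot
i=3: L=hotel=BASE, R=bravo -> take RIGHT -> bravo
i=4: L=hotel=BASE, R=bravo -> take RIGHT -> bravo
i=5: L=echo, R=hotel=BASE -> take LEFT -> echo
i=6: L=bravo R=bravo -> agree -> bravo
Index 4 -> bravo

Answer: bravo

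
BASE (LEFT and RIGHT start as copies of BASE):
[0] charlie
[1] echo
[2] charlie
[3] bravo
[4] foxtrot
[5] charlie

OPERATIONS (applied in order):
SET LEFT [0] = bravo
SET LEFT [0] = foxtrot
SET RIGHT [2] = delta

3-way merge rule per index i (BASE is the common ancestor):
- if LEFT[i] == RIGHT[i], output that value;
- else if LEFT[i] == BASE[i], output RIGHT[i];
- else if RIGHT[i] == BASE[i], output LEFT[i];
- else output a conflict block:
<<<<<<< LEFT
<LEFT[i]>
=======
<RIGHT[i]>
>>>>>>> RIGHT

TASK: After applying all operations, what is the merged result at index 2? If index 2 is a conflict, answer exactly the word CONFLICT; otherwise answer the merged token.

Final LEFT:  [foxtrot, echo, charlie, bravo, foxtrot, charlie]
Final RIGHT: [charlie, echo, delta, bravo, foxtrot, charlie]
i=0: L=foxtrot, R=charlie=BASE -> take LEFT -> foxtrot
i=1: L=echo R=echo -> agree -> echo
i=2: L=charlie=BASE, R=delta -> take RIGHT -> delta
i=3: L=bravo R=bravo -> agree -> bravo
i=4: L=foxtrot R=foxtrot -> agree -> foxtrot
i=5: L=charlie R=charlie -> agree -> charlie
Index 2 -> delta

Answer: delta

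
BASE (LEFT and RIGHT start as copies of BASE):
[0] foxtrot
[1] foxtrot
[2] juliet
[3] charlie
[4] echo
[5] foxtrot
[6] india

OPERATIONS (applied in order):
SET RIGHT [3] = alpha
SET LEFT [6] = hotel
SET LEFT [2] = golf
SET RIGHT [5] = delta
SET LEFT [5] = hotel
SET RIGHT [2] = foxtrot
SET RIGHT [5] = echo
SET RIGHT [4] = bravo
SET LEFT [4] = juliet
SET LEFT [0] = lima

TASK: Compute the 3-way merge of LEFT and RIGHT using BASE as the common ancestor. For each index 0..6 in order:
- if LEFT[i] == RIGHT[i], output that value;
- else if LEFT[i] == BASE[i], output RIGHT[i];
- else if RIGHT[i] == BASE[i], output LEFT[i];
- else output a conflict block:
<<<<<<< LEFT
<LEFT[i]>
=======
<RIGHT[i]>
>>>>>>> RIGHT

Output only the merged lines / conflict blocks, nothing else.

Final LEFT:  [lima, foxtrot, golf, charlie, juliet, hotel, hotel]
Final RIGHT: [foxtrot, foxtrot, foxtrot, alpha, bravo, echo, india]
i=0: L=lima, R=foxtrot=BASE -> take LEFT -> lima
i=1: L=foxtrot R=foxtrot -> agree -> foxtrot
i=2: BASE=juliet L=golf R=foxtrot all differ -> CONFLICT
i=3: L=charlie=BASE, R=alpha -> take RIGHT -> alpha
i=4: BASE=echo L=juliet R=bravo all differ -> CONFLICT
i=5: BASE=foxtrot L=hotel R=echo all differ -> CONFLICT
i=6: L=hotel, R=india=BASE -> take LEFT -> hotel

Answer: lima
foxtrot
<<<<<<< LEFT
golf
=======
foxtrot
>>>>>>> RIGHT
alpha
<<<<<<< LEFT
juliet
=======
bravo
>>>>>>> RIGHT
<<<<<<< LEFT
hotel
=======
echo
>>>>>>> RIGHT
hotel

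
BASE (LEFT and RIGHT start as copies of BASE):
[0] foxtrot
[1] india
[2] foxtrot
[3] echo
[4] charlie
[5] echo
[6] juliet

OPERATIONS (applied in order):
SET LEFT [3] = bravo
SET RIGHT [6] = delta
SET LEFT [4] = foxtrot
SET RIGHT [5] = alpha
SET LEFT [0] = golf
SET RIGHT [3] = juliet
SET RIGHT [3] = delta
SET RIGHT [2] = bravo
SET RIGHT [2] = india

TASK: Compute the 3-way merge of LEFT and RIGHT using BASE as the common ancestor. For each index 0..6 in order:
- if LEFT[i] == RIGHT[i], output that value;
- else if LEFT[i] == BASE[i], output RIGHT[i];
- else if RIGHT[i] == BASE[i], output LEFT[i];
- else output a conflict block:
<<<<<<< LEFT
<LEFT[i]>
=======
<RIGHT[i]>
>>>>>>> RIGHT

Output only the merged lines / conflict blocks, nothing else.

Final LEFT:  [golf, india, foxtrot, bravo, foxtrot, echo, juliet]
Final RIGHT: [foxtrot, india, india, delta, charlie, alpha, delta]
i=0: L=golf, R=foxtrot=BASE -> take LEFT -> golf
i=1: L=india R=india -> agree -> india
i=2: L=foxtrot=BASE, R=india -> take RIGHT -> india
i=3: BASE=echo L=bravo R=delta all differ -> CONFLICT
i=4: L=foxtrot, R=charlie=BASE -> take LEFT -> foxtrot
i=5: L=echo=BASE, R=alpha -> take RIGHT -> alpha
i=6: L=juliet=BASE, R=delta -> take RIGHT -> delta

Answer: golf
india
india
<<<<<<< LEFT
bravo
=======
delta
>>>>>>> RIGHT
foxtrot
alpha
delta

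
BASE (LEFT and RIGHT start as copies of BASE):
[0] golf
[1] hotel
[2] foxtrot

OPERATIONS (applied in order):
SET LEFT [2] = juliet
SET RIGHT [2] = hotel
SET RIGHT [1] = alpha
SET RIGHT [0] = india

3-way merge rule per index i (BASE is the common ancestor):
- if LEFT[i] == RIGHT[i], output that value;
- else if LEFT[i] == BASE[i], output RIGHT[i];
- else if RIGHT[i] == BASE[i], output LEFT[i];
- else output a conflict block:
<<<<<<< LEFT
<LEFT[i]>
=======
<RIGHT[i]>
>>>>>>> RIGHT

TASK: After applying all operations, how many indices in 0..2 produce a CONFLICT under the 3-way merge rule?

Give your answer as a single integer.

Final LEFT:  [golf, hotel, juliet]
Final RIGHT: [india, alpha, hotel]
i=0: L=golf=BASE, R=india -> take RIGHT -> india
i=1: L=hotel=BASE, R=alpha -> take RIGHT -> alpha
i=2: BASE=foxtrot L=juliet R=hotel all differ -> CONFLICT
Conflict count: 1

Answer: 1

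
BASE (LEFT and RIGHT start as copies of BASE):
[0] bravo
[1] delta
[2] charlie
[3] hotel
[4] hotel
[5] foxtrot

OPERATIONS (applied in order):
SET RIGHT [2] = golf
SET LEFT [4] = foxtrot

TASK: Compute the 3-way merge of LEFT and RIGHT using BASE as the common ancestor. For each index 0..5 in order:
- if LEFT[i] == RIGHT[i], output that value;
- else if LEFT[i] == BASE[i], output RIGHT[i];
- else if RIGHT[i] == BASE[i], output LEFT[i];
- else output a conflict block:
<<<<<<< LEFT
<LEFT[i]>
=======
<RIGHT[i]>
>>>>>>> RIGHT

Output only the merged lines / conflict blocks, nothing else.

Final LEFT:  [bravo, delta, charlie, hotel, foxtrot, foxtrot]
Final RIGHT: [bravo, delta, golf, hotel, hotel, foxtrot]
i=0: L=bravo R=bravo -> agree -> bravo
i=1: L=delta R=delta -> agree -> delta
i=2: L=charlie=BASE, R=golf -> take RIGHT -> golf
i=3: L=hotel R=hotel -> agree -> hotel
i=4: L=foxtrot, R=hotel=BASE -> take LEFT -> foxtrot
i=5: L=foxtrot R=foxtrot -> agree -> foxtrot

Answer: bravo
delta
golf
hotel
foxtrot
foxtrot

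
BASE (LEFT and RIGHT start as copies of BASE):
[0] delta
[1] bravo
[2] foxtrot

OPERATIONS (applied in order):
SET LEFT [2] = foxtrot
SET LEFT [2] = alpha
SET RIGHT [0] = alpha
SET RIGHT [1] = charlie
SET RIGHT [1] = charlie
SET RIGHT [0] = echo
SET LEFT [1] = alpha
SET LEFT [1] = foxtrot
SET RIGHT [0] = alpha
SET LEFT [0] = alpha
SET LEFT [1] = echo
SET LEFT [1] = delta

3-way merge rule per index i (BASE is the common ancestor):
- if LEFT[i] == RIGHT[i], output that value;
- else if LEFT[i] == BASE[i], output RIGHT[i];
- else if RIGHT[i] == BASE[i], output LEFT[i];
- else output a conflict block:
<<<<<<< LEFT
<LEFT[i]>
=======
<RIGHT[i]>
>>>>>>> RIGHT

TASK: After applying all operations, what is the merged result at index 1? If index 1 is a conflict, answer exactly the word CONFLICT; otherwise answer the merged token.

Answer: CONFLICT

Derivation:
Final LEFT:  [alpha, delta, alpha]
Final RIGHT: [alpha, charlie, foxtrot]
i=0: L=alpha R=alpha -> agree -> alpha
i=1: BASE=bravo L=delta R=charlie all differ -> CONFLICT
i=2: L=alpha, R=foxtrot=BASE -> take LEFT -> alpha
Index 1 -> CONFLICT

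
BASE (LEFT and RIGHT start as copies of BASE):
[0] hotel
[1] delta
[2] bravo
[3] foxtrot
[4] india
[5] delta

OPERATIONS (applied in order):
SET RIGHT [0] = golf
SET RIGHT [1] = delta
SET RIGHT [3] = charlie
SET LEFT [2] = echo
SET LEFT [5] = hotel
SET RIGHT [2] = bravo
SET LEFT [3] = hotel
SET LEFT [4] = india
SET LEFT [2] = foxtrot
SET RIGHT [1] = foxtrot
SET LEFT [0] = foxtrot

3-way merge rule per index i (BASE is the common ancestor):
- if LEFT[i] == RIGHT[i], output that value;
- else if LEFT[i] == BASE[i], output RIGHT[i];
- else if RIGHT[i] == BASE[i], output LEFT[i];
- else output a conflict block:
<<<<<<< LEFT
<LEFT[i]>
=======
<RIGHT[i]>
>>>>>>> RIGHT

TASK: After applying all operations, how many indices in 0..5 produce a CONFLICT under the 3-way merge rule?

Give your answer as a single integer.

Final LEFT:  [foxtrot, delta, foxtrot, hotel, india, hotel]
Final RIGHT: [golf, foxtrot, bravo, charlie, india, delta]
i=0: BASE=hotel L=foxtrot R=golf all differ -> CONFLICT
i=1: L=delta=BASE, R=foxtrot -> take RIGHT -> foxtrot
i=2: L=foxtrot, R=bravo=BASE -> take LEFT -> foxtrot
i=3: BASE=foxtrot L=hotel R=charlie all differ -> CONFLICT
i=4: L=india R=india -> agree -> india
i=5: L=hotel, R=delta=BASE -> take LEFT -> hotel
Conflict count: 2

Answer: 2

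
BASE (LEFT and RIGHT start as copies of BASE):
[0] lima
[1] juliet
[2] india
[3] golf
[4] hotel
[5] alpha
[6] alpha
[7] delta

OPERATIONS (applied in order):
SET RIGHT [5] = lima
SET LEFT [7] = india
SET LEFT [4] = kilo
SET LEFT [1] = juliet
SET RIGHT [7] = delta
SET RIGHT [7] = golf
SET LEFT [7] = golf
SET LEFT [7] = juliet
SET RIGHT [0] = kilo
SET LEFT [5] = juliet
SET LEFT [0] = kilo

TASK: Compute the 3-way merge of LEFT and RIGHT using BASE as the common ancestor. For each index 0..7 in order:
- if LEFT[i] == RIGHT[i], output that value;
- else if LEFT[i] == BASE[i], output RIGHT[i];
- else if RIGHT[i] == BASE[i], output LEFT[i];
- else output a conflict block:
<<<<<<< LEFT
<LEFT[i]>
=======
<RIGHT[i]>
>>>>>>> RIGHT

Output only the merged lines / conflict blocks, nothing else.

Answer: kilo
juliet
india
golf
kilo
<<<<<<< LEFT
juliet
=======
lima
>>>>>>> RIGHT
alpha
<<<<<<< LEFT
juliet
=======
golf
>>>>>>> RIGHT

Derivation:
Final LEFT:  [kilo, juliet, india, golf, kilo, juliet, alpha, juliet]
Final RIGHT: [kilo, juliet, india, golf, hotel, lima, alpha, golf]
i=0: L=kilo R=kilo -> agree -> kilo
i=1: L=juliet R=juliet -> agree -> juliet
i=2: L=india R=india -> agree -> india
i=3: L=golf R=golf -> agree -> golf
i=4: L=kilo, R=hotel=BASE -> take LEFT -> kilo
i=5: BASE=alpha L=juliet R=lima all differ -> CONFLICT
i=6: L=alpha R=alpha -> agree -> alpha
i=7: BASE=delta L=juliet R=golf all differ -> CONFLICT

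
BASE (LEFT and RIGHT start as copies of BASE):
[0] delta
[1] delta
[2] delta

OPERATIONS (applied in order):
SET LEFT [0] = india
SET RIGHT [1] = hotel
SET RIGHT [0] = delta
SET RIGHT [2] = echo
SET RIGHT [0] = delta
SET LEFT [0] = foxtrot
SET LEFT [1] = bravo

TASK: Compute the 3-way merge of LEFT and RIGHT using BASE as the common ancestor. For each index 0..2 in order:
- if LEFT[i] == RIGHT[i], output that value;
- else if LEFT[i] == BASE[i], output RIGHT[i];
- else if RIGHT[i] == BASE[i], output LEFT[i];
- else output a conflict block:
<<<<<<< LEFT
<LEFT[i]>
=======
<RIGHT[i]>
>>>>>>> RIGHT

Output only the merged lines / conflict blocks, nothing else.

Final LEFT:  [foxtrot, bravo, delta]
Final RIGHT: [delta, hotel, echo]
i=0: L=foxtrot, R=delta=BASE -> take LEFT -> foxtrot
i=1: BASE=delta L=bravo R=hotel all differ -> CONFLICT
i=2: L=delta=BASE, R=echo -> take RIGHT -> echo

Answer: foxtrot
<<<<<<< LEFT
bravo
=======
hotel
>>>>>>> RIGHT
echo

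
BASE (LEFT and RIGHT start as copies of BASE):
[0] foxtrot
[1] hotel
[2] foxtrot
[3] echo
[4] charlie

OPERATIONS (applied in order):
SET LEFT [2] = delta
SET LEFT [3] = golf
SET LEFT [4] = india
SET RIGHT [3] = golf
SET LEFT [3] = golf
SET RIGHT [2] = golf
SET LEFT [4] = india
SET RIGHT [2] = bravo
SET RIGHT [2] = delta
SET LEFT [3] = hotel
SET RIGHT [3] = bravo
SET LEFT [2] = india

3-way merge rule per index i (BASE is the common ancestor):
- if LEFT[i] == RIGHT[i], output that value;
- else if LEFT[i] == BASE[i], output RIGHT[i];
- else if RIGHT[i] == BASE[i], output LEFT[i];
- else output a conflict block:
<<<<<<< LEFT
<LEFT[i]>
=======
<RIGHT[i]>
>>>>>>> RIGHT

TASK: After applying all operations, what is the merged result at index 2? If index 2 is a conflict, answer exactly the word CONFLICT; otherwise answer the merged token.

Answer: CONFLICT

Derivation:
Final LEFT:  [foxtrot, hotel, india, hotel, india]
Final RIGHT: [foxtrot, hotel, delta, bravo, charlie]
i=0: L=foxtrot R=foxtrot -> agree -> foxtrot
i=1: L=hotel R=hotel -> agree -> hotel
i=2: BASE=foxtrot L=india R=delta all differ -> CONFLICT
i=3: BASE=echo L=hotel R=bravo all differ -> CONFLICT
i=4: L=india, R=charlie=BASE -> take LEFT -> india
Index 2 -> CONFLICT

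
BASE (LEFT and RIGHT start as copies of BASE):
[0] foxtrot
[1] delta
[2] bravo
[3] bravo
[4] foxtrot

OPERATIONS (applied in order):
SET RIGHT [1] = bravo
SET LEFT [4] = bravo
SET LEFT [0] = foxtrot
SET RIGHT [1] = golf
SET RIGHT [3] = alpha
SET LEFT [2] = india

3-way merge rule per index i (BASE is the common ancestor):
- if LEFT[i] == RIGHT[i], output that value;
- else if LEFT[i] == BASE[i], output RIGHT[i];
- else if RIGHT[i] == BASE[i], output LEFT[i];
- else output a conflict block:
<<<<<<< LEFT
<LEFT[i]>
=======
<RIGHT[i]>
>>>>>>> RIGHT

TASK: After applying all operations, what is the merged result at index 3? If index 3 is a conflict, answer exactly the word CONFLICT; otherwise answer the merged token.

Final LEFT:  [foxtrot, delta, india, bravo, bravo]
Final RIGHT: [foxtrot, golf, bravo, alpha, foxtrot]
i=0: L=foxtrot R=foxtrot -> agree -> foxtrot
i=1: L=delta=BASE, R=golf -> take RIGHT -> golf
i=2: L=india, R=bravo=BASE -> take LEFT -> india
i=3: L=bravo=BASE, R=alpha -> take RIGHT -> alpha
i=4: L=bravo, R=foxtrot=BASE -> take LEFT -> bravo
Index 3 -> alpha

Answer: alpha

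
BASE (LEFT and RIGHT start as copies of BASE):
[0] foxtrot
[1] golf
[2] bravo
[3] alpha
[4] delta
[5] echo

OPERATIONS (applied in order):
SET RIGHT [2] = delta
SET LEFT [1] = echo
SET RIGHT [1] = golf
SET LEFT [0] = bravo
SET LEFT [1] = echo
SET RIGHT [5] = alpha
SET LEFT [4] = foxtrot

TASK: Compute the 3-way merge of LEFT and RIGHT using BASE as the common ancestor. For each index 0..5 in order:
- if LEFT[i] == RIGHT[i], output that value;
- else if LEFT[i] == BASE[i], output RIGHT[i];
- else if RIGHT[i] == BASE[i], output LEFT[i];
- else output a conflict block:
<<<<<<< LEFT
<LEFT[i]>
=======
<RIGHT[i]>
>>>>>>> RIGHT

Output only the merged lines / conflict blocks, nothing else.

Answer: bravo
echo
delta
alpha
foxtrot
alpha

Derivation:
Final LEFT:  [bravo, echo, bravo, alpha, foxtrot, echo]
Final RIGHT: [foxtrot, golf, delta, alpha, delta, alpha]
i=0: L=bravo, R=foxtrot=BASE -> take LEFT -> bravo
i=1: L=echo, R=golf=BASE -> take LEFT -> echo
i=2: L=bravo=BASE, R=delta -> take RIGHT -> delta
i=3: L=alpha R=alpha -> agree -> alpha
i=4: L=foxtrot, R=delta=BASE -> take LEFT -> foxtrot
i=5: L=echo=BASE, R=alpha -> take RIGHT -> alpha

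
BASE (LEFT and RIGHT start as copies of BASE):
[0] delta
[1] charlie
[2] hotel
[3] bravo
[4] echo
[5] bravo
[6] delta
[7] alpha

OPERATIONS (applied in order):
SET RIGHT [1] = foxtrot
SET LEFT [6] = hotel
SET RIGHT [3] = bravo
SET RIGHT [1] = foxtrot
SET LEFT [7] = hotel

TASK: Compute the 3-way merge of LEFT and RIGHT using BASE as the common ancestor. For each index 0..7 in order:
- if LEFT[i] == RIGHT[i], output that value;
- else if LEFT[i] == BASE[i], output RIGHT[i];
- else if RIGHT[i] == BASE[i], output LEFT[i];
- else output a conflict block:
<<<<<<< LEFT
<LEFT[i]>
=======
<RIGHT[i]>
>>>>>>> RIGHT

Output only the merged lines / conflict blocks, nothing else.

Final LEFT:  [delta, charlie, hotel, bravo, echo, bravo, hotel, hotel]
Final RIGHT: [delta, foxtrot, hotel, bravo, echo, bravo, delta, alpha]
i=0: L=delta R=delta -> agree -> delta
i=1: L=charlie=BASE, R=foxtrot -> take RIGHT -> foxtrot
i=2: L=hotel R=hotel -> agree -> hotel
i=3: L=bravo R=bravo -> agree -> bravo
i=4: L=echo R=echo -> agree -> echo
i=5: L=bravo R=bravo -> agree -> bravo
i=6: L=hotel, R=delta=BASE -> take LEFT -> hotel
i=7: L=hotel, R=alpha=BASE -> take LEFT -> hotel

Answer: delta
foxtrot
hotel
bravo
echo
bravo
hotel
hotel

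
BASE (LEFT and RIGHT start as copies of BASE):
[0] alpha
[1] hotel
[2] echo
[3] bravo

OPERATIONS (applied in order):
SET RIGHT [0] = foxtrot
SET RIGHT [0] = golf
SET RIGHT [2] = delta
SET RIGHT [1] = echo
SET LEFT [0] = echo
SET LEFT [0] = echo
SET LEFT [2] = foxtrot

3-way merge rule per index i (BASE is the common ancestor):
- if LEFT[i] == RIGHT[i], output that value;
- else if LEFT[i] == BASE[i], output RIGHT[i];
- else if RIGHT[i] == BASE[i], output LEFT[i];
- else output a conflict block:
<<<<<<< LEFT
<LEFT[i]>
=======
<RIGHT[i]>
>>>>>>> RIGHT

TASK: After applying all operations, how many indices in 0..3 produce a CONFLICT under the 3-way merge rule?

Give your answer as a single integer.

Final LEFT:  [echo, hotel, foxtrot, bravo]
Final RIGHT: [golf, echo, delta, bravo]
i=0: BASE=alpha L=echo R=golf all differ -> CONFLICT
i=1: L=hotel=BASE, R=echo -> take RIGHT -> echo
i=2: BASE=echo L=foxtrot R=delta all differ -> CONFLICT
i=3: L=bravo R=bravo -> agree -> bravo
Conflict count: 2

Answer: 2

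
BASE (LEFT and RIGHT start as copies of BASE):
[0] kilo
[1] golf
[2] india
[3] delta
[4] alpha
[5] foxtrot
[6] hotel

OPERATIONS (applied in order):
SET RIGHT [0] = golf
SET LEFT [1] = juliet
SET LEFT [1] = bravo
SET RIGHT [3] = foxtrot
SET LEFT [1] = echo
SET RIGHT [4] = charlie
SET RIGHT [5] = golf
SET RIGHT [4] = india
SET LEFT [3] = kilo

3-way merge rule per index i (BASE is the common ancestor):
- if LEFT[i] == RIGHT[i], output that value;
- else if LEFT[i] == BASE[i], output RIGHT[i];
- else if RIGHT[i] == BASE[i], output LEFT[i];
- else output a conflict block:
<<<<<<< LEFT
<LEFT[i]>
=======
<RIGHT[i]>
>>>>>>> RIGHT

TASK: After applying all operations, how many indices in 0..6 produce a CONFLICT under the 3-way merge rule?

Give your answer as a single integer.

Answer: 1

Derivation:
Final LEFT:  [kilo, echo, india, kilo, alpha, foxtrot, hotel]
Final RIGHT: [golf, golf, india, foxtrot, india, golf, hotel]
i=0: L=kilo=BASE, R=golf -> take RIGHT -> golf
i=1: L=echo, R=golf=BASE -> take LEFT -> echo
i=2: L=india R=india -> agree -> india
i=3: BASE=delta L=kilo R=foxtrot all differ -> CONFLICT
i=4: L=alpha=BASE, R=india -> take RIGHT -> india
i=5: L=foxtrot=BASE, R=golf -> take RIGHT -> golf
i=6: L=hotel R=hotel -> agree -> hotel
Conflict count: 1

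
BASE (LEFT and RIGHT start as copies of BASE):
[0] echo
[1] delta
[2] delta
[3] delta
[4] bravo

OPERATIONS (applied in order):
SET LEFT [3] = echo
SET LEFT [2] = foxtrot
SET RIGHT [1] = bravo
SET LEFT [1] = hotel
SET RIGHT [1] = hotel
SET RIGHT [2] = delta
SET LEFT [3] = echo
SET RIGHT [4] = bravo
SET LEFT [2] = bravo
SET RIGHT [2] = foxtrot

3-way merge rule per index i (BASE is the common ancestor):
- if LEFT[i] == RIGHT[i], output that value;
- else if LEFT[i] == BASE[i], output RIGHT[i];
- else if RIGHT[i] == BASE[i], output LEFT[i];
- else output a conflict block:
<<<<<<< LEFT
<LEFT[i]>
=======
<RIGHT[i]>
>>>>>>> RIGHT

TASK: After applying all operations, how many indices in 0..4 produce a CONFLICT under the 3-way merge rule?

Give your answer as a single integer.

Final LEFT:  [echo, hotel, bravo, echo, bravo]
Final RIGHT: [echo, hotel, foxtrot, delta, bravo]
i=0: L=echo R=echo -> agree -> echo
i=1: L=hotel R=hotel -> agree -> hotel
i=2: BASE=delta L=bravo R=foxtrot all differ -> CONFLICT
i=3: L=echo, R=delta=BASE -> take LEFT -> echo
i=4: L=bravo R=bravo -> agree -> bravo
Conflict count: 1

Answer: 1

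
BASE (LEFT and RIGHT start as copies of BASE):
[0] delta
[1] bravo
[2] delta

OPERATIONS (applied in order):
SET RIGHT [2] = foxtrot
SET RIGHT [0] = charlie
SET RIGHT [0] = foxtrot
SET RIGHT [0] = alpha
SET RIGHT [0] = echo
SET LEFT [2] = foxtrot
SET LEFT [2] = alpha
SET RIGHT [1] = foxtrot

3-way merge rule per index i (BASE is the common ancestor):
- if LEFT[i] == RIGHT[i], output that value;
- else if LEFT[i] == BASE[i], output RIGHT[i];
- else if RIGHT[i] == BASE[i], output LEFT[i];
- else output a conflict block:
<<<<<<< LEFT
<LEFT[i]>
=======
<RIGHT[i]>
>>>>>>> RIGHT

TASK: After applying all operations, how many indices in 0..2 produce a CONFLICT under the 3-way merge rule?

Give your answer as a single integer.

Answer: 1

Derivation:
Final LEFT:  [delta, bravo, alpha]
Final RIGHT: [echo, foxtrot, foxtrot]
i=0: L=delta=BASE, R=echo -> take RIGHT -> echo
i=1: L=bravo=BASE, R=foxtrot -> take RIGHT -> foxtrot
i=2: BASE=delta L=alpha R=foxtrot all differ -> CONFLICT
Conflict count: 1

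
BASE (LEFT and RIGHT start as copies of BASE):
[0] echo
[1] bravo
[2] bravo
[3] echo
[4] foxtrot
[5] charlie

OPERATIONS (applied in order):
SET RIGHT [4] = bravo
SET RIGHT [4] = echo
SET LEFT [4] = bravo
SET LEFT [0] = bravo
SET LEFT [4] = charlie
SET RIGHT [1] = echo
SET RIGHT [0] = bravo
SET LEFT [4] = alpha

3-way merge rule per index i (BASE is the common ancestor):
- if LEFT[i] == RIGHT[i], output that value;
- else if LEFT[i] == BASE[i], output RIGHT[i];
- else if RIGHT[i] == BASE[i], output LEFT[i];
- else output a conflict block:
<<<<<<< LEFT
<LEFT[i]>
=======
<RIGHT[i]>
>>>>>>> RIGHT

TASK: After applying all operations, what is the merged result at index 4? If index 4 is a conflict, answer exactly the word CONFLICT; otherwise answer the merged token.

Final LEFT:  [bravo, bravo, bravo, echo, alpha, charlie]
Final RIGHT: [bravo, echo, bravo, echo, echo, charlie]
i=0: L=bravo R=bravo -> agree -> bravo
i=1: L=bravo=BASE, R=echo -> take RIGHT -> echo
i=2: L=bravo R=bravo -> agree -> bravo
i=3: L=echo R=echo -> agree -> echo
i=4: BASE=foxtrot L=alpha R=echo all differ -> CONFLICT
i=5: L=charlie R=charlie -> agree -> charlie
Index 4 -> CONFLICT

Answer: CONFLICT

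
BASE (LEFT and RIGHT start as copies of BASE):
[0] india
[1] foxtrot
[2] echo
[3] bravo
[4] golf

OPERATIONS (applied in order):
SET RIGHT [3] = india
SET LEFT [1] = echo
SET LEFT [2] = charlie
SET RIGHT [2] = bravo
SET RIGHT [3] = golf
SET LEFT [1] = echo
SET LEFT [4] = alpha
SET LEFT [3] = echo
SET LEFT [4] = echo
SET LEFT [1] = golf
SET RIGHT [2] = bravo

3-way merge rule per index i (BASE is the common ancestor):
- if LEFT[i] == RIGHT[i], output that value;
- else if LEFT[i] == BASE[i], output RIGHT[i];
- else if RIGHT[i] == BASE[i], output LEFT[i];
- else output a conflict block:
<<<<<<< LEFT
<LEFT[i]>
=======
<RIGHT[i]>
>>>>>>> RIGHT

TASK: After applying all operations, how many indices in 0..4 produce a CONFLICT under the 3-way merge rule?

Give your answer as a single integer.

Final LEFT:  [india, golf, charlie, echo, echo]
Final RIGHT: [india, foxtrot, bravo, golf, golf]
i=0: L=india R=india -> agree -> india
i=1: L=golf, R=foxtrot=BASE -> take LEFT -> golf
i=2: BASE=echo L=charlie R=bravo all differ -> CONFLICT
i=3: BASE=bravo L=echo R=golf all differ -> CONFLICT
i=4: L=echo, R=golf=BASE -> take LEFT -> echo
Conflict count: 2

Answer: 2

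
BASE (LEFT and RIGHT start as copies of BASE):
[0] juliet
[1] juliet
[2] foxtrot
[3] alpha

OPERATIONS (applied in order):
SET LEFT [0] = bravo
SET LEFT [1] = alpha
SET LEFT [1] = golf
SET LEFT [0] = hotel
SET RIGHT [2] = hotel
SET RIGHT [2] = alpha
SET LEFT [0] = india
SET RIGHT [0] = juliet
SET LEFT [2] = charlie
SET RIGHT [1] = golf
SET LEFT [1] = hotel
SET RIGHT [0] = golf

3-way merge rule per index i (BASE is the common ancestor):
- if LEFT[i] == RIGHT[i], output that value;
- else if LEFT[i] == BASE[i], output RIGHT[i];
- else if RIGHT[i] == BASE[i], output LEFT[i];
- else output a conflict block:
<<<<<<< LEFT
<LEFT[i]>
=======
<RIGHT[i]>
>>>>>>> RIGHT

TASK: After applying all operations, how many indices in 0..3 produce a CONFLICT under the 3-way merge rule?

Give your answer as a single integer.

Final LEFT:  [india, hotel, charlie, alpha]
Final RIGHT: [golf, golf, alpha, alpha]
i=0: BASE=juliet L=india R=golf all differ -> CONFLICT
i=1: BASE=juliet L=hotel R=golf all differ -> CONFLICT
i=2: BASE=foxtrot L=charlie R=alpha all differ -> CONFLICT
i=3: L=alpha R=alpha -> agree -> alpha
Conflict count: 3

Answer: 3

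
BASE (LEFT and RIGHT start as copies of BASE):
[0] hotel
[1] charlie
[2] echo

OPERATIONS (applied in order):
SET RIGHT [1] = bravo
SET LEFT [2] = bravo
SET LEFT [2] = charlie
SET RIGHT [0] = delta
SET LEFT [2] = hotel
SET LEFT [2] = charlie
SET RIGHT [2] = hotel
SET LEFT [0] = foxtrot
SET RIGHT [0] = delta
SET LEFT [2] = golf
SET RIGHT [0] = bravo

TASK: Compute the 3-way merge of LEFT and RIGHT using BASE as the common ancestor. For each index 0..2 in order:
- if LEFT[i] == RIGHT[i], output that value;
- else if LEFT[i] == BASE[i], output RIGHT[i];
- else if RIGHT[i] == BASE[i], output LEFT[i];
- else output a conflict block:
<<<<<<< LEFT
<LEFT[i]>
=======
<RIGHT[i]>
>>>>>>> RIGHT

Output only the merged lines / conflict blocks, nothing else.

Answer: <<<<<<< LEFT
foxtrot
=======
bravo
>>>>>>> RIGHT
bravo
<<<<<<< LEFT
golf
=======
hotel
>>>>>>> RIGHT

Derivation:
Final LEFT:  [foxtrot, charlie, golf]
Final RIGHT: [bravo, bravo, hotel]
i=0: BASE=hotel L=foxtrot R=bravo all differ -> CONFLICT
i=1: L=charlie=BASE, R=bravo -> take RIGHT -> bravo
i=2: BASE=echo L=golf R=hotel all differ -> CONFLICT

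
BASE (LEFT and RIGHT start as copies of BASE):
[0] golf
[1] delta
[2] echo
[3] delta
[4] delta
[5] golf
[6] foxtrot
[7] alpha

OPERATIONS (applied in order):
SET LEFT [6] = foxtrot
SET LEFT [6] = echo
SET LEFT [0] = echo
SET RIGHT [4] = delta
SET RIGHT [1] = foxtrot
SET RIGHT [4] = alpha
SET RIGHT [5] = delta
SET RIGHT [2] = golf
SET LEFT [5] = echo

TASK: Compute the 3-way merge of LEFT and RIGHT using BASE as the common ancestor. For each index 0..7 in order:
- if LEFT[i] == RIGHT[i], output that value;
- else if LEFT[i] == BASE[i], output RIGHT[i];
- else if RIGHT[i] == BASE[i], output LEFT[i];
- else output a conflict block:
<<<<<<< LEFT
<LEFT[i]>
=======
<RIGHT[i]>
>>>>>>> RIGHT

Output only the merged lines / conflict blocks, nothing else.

Final LEFT:  [echo, delta, echo, delta, delta, echo, echo, alpha]
Final RIGHT: [golf, foxtrot, golf, delta, alpha, delta, foxtrot, alpha]
i=0: L=echo, R=golf=BASE -> take LEFT -> echo
i=1: L=delta=BASE, R=foxtrot -> take RIGHT -> foxtrot
i=2: L=echo=BASE, R=golf -> take RIGHT -> golf
i=3: L=delta R=delta -> agree -> delta
i=4: L=delta=BASE, R=alpha -> take RIGHT -> alpha
i=5: BASE=golf L=echo R=delta all differ -> CONFLICT
i=6: L=echo, R=foxtrot=BASE -> take LEFT -> echo
i=7: L=alpha R=alpha -> agree -> alpha

Answer: echo
foxtrot
golf
delta
alpha
<<<<<<< LEFT
echo
=======
delta
>>>>>>> RIGHT
echo
alpha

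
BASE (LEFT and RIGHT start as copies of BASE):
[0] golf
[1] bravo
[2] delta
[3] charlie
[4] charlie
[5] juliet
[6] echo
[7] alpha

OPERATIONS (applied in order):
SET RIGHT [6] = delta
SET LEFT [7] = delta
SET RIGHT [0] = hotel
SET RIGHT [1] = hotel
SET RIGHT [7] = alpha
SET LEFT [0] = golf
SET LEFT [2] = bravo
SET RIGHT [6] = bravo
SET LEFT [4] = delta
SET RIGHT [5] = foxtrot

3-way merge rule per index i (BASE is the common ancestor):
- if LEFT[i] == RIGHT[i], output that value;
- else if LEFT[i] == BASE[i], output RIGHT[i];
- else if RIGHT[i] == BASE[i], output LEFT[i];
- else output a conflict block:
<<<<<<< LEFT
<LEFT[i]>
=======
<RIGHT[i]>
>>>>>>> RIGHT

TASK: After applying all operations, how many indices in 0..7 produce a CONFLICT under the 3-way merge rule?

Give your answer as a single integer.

Final LEFT:  [golf, bravo, bravo, charlie, delta, juliet, echo, delta]
Final RIGHT: [hotel, hotel, delta, charlie, charlie, foxtrot, bravo, alpha]
i=0: L=golf=BASE, R=hotel -> take RIGHT -> hotel
i=1: L=bravo=BASE, R=hotel -> take RIGHT -> hotel
i=2: L=bravo, R=delta=BASE -> take LEFT -> bravo
i=3: L=charlie R=charlie -> agree -> charlie
i=4: L=delta, R=charlie=BASE -> take LEFT -> delta
i=5: L=juliet=BASE, R=foxtrot -> take RIGHT -> foxtrot
i=6: L=echo=BASE, R=bravo -> take RIGHT -> bravo
i=7: L=delta, R=alpha=BASE -> take LEFT -> delta
Conflict count: 0

Answer: 0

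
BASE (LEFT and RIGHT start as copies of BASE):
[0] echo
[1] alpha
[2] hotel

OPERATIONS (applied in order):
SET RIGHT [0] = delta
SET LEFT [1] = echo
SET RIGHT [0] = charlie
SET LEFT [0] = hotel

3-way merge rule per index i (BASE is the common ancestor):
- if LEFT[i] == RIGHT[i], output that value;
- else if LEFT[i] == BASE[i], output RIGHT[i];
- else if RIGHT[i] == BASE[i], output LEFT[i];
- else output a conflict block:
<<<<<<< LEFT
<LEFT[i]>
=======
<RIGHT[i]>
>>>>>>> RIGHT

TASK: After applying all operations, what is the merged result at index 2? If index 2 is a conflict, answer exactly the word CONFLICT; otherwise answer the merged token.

Answer: hotel

Derivation:
Final LEFT:  [hotel, echo, hotel]
Final RIGHT: [charlie, alpha, hotel]
i=0: BASE=echo L=hotel R=charlie all differ -> CONFLICT
i=1: L=echo, R=alpha=BASE -> take LEFT -> echo
i=2: L=hotel R=hotel -> agree -> hotel
Index 2 -> hotel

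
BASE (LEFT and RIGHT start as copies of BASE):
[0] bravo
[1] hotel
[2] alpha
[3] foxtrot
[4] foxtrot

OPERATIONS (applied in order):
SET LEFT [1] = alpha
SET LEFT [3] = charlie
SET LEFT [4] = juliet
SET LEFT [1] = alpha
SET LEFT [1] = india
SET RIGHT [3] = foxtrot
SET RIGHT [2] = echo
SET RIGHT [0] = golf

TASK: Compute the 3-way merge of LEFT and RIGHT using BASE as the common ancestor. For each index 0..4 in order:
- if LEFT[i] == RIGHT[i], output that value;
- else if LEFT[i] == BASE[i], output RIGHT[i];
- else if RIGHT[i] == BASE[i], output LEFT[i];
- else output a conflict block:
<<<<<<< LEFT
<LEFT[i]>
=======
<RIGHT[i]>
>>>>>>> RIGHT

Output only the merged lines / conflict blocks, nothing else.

Final LEFT:  [bravo, india, alpha, charlie, juliet]
Final RIGHT: [golf, hotel, echo, foxtrot, foxtrot]
i=0: L=bravo=BASE, R=golf -> take RIGHT -> golf
i=1: L=india, R=hotel=BASE -> take LEFT -> india
i=2: L=alpha=BASE, R=echo -> take RIGHT -> echo
i=3: L=charlie, R=foxtrot=BASE -> take LEFT -> charlie
i=4: L=juliet, R=foxtrot=BASE -> take LEFT -> juliet

Answer: golf
india
echo
charlie
juliet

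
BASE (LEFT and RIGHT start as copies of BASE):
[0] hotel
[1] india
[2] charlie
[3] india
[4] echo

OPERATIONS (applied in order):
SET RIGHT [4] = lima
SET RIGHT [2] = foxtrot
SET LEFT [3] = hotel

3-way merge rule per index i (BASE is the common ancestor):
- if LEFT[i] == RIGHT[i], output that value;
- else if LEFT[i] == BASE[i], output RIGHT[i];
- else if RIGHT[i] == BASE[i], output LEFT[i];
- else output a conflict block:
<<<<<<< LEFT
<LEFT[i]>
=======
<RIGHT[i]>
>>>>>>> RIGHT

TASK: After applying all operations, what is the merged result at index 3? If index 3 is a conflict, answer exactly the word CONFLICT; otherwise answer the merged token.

Final LEFT:  [hotel, india, charlie, hotel, echo]
Final RIGHT: [hotel, india, foxtrot, india, lima]
i=0: L=hotel R=hotel -> agree -> hotel
i=1: L=india R=india -> agree -> india
i=2: L=charlie=BASE, R=foxtrot -> take RIGHT -> foxtrot
i=3: L=hotel, R=india=BASE -> take LEFT -> hotel
i=4: L=echo=BASE, R=lima -> take RIGHT -> lima
Index 3 -> hotel

Answer: hotel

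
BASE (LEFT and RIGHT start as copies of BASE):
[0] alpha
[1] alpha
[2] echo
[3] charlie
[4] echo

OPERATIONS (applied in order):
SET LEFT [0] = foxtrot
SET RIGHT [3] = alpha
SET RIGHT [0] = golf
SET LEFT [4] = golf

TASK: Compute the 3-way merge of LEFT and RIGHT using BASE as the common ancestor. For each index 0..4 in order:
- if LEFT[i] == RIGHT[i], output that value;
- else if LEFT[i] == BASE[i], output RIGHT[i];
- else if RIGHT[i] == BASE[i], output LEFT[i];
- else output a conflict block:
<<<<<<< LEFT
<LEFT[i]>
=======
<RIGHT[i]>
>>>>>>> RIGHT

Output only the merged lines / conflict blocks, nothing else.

Answer: <<<<<<< LEFT
foxtrot
=======
golf
>>>>>>> RIGHT
alpha
echo
alpha
golf

Derivation:
Final LEFT:  [foxtrot, alpha, echo, charlie, golf]
Final RIGHT: [golf, alpha, echo, alpha, echo]
i=0: BASE=alpha L=foxtrot R=golf all differ -> CONFLICT
i=1: L=alpha R=alpha -> agree -> alpha
i=2: L=echo R=echo -> agree -> echo
i=3: L=charlie=BASE, R=alpha -> take RIGHT -> alpha
i=4: L=golf, R=echo=BASE -> take LEFT -> golf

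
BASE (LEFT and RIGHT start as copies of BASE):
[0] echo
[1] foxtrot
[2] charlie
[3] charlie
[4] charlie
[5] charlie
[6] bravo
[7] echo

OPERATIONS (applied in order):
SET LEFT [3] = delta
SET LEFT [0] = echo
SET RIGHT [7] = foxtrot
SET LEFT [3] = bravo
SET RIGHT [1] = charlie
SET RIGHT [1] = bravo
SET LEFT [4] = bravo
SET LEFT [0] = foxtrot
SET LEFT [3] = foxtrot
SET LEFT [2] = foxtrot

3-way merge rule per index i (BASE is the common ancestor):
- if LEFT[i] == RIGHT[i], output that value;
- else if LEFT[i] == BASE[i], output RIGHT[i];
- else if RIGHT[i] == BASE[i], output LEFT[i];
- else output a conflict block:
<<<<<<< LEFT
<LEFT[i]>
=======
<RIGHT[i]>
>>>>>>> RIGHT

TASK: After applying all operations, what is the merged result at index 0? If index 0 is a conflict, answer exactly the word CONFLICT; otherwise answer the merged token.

Final LEFT:  [foxtrot, foxtrot, foxtrot, foxtrot, bravo, charlie, bravo, echo]
Final RIGHT: [echo, bravo, charlie, charlie, charlie, charlie, bravo, foxtrot]
i=0: L=foxtrot, R=echo=BASE -> take LEFT -> foxtrot
i=1: L=foxtrot=BASE, R=bravo -> take RIGHT -> bravo
i=2: L=foxtrot, R=charlie=BASE -> take LEFT -> foxtrot
i=3: L=foxtrot, R=charlie=BASE -> take LEFT -> foxtrot
i=4: L=bravo, R=charlie=BASE -> take LEFT -> bravo
i=5: L=charlie R=charlie -> agree -> charlie
i=6: L=bravo R=bravo -> agree -> bravo
i=7: L=echo=BASE, R=foxtrot -> take RIGHT -> foxtrot
Index 0 -> foxtrot

Answer: foxtrot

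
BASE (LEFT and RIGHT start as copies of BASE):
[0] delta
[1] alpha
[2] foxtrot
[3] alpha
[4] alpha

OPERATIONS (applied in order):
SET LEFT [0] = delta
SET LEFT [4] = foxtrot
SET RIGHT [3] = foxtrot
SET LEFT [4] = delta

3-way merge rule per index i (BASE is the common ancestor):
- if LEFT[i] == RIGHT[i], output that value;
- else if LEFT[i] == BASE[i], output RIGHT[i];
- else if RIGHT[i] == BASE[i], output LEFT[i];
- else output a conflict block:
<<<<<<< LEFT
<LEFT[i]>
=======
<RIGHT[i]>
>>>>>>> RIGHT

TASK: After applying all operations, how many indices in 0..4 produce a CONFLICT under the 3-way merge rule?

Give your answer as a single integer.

Answer: 0

Derivation:
Final LEFT:  [delta, alpha, foxtrot, alpha, delta]
Final RIGHT: [delta, alpha, foxtrot, foxtrot, alpha]
i=0: L=delta R=delta -> agree -> delta
i=1: L=alpha R=alpha -> agree -> alpha
i=2: L=foxtrot R=foxtrot -> agree -> foxtrot
i=3: L=alpha=BASE, R=foxtrot -> take RIGHT -> foxtrot
i=4: L=delta, R=alpha=BASE -> take LEFT -> delta
Conflict count: 0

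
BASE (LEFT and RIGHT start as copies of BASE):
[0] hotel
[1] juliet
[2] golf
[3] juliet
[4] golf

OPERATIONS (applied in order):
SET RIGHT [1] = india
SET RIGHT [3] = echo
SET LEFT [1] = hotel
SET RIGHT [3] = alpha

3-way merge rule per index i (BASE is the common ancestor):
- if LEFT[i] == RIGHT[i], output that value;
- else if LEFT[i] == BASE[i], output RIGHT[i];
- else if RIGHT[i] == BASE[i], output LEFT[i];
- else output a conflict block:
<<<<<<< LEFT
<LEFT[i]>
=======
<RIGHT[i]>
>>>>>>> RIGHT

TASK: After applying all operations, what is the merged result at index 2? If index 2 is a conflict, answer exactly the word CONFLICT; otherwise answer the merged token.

Final LEFT:  [hotel, hotel, golf, juliet, golf]
Final RIGHT: [hotel, india, golf, alpha, golf]
i=0: L=hotel R=hotel -> agree -> hotel
i=1: BASE=juliet L=hotel R=india all differ -> CONFLICT
i=2: L=golf R=golf -> agree -> golf
i=3: L=juliet=BASE, R=alpha -> take RIGHT -> alpha
i=4: L=golf R=golf -> agree -> golf
Index 2 -> golf

Answer: golf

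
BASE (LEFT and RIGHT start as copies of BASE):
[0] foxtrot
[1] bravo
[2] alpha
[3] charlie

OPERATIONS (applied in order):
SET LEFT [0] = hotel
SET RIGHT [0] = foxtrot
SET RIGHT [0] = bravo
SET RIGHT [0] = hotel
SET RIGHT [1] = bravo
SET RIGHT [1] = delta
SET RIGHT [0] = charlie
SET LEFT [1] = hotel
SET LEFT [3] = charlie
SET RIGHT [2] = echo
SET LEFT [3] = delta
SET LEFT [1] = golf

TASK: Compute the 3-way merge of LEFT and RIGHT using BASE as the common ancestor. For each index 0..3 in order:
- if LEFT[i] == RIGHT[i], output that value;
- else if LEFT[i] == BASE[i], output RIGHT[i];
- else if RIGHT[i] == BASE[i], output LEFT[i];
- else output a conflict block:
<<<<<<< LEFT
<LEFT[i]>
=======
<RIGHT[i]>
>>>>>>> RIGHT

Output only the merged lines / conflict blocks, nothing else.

Answer: <<<<<<< LEFT
hotel
=======
charlie
>>>>>>> RIGHT
<<<<<<< LEFT
golf
=======
delta
>>>>>>> RIGHT
echo
delta

Derivation:
Final LEFT:  [hotel, golf, alpha, delta]
Final RIGHT: [charlie, delta, echo, charlie]
i=0: BASE=foxtrot L=hotel R=charlie all differ -> CONFLICT
i=1: BASE=bravo L=golf R=delta all differ -> CONFLICT
i=2: L=alpha=BASE, R=echo -> take RIGHT -> echo
i=3: L=delta, R=charlie=BASE -> take LEFT -> delta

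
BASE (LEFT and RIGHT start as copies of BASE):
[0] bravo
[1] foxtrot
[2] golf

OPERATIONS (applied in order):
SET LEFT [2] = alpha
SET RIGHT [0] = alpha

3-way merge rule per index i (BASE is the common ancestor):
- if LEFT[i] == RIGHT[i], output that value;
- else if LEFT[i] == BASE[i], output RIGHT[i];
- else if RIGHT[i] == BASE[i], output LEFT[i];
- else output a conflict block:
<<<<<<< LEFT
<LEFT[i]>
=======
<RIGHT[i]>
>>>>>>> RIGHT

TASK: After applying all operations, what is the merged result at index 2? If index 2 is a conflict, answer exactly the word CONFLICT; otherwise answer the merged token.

Answer: alpha

Derivation:
Final LEFT:  [bravo, foxtrot, alpha]
Final RIGHT: [alpha, foxtrot, golf]
i=0: L=bravo=BASE, R=alpha -> take RIGHT -> alpha
i=1: L=foxtrot R=foxtrot -> agree -> foxtrot
i=2: L=alpha, R=golf=BASE -> take LEFT -> alpha
Index 2 -> alpha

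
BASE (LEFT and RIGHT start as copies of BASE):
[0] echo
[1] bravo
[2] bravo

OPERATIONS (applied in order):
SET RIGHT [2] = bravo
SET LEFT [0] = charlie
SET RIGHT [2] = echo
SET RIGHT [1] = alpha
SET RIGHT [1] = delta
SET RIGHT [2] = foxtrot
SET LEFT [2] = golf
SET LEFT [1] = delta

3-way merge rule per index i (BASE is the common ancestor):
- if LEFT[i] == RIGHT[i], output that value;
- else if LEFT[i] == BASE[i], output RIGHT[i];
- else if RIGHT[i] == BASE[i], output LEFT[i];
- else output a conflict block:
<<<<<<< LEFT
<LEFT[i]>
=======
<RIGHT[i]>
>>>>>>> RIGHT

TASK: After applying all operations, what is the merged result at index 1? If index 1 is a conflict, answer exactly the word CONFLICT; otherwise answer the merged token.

Answer: delta

Derivation:
Final LEFT:  [charlie, delta, golf]
Final RIGHT: [echo, delta, foxtrot]
i=0: L=charlie, R=echo=BASE -> take LEFT -> charlie
i=1: L=delta R=delta -> agree -> delta
i=2: BASE=bravo L=golf R=foxtrot all differ -> CONFLICT
Index 1 -> delta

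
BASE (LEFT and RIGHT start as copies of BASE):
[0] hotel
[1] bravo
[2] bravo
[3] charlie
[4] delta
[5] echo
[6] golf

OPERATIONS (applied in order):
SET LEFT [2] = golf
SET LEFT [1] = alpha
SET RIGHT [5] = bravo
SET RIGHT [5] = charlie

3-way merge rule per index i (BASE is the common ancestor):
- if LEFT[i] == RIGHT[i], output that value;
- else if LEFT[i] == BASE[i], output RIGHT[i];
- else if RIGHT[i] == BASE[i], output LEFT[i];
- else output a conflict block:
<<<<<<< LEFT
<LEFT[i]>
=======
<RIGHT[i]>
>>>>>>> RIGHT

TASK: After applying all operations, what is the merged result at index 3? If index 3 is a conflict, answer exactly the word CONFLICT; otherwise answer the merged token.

Answer: charlie

Derivation:
Final LEFT:  [hotel, alpha, golf, charlie, delta, echo, golf]
Final RIGHT: [hotel, bravo, bravo, charlie, delta, charlie, golf]
i=0: L=hotel R=hotel -> agree -> hotel
i=1: L=alpha, R=bravo=BASE -> take LEFT -> alpha
i=2: L=golf, R=bravo=BASE -> take LEFT -> golf
i=3: L=charlie R=charlie -> agree -> charlie
i=4: L=delta R=delta -> agree -> delta
i=5: L=echo=BASE, R=charlie -> take RIGHT -> charlie
i=6: L=golf R=golf -> agree -> golf
Index 3 -> charlie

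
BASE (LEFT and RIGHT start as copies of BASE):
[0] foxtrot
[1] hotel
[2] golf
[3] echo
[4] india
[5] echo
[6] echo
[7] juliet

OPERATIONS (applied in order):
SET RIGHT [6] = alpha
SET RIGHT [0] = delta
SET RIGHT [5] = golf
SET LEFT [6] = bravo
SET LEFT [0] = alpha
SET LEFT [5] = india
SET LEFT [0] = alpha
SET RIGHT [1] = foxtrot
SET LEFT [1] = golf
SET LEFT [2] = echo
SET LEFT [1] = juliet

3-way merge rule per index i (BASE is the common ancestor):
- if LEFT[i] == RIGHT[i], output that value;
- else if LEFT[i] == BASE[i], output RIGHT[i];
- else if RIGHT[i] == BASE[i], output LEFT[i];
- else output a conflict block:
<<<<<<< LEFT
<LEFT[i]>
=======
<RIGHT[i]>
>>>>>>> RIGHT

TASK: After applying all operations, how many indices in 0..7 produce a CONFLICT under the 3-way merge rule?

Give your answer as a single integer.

Answer: 4

Derivation:
Final LEFT:  [alpha, juliet, echo, echo, india, india, bravo, juliet]
Final RIGHT: [delta, foxtrot, golf, echo, india, golf, alpha, juliet]
i=0: BASE=foxtrot L=alpha R=delta all differ -> CONFLICT
i=1: BASE=hotel L=juliet R=foxtrot all differ -> CONFLICT
i=2: L=echo, R=golf=BASE -> take LEFT -> echo
i=3: L=echo R=echo -> agree -> echo
i=4: L=india R=india -> agree -> india
i=5: BASE=echo L=india R=golf all differ -> CONFLICT
i=6: BASE=echo L=bravo R=alpha all differ -> CONFLICT
i=7: L=juliet R=juliet -> agree -> juliet
Conflict count: 4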